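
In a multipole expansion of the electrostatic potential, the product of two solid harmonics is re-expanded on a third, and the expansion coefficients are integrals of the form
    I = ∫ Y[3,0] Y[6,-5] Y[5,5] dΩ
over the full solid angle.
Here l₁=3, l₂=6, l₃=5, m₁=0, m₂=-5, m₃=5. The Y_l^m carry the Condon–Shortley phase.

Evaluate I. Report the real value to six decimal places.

m-sum 0 ✓  L=14 even ✓  3≤5≤9 ✓
Π(2lᵢ+1) = 7×13×11 = 1001
triangle coeff Δ(3,6,5) = 1/675675
Σ_t [1,3]: t=1:−1/8640 t=2:+1/2304 t=3:−1/8640 = 7/34560
(3j)²=7/429 [(3 6 5; 0 0 0)], sign=-1
Σ_t [1,1]: t=1:−1/483840 = -1/483840
(3j)²=3/91 [(3 6 5; 0 -5 5)], sign=-1
⇒ 4πI² = 7/13
I = (+1)√(7/13/(4π)) = 0.20700098

0.207001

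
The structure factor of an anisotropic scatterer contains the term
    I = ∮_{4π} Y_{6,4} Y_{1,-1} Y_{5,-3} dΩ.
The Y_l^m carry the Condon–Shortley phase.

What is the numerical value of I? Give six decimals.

m-sum 0 ✓  L=12 even ✓  5≤5≤7 ✓
Π(2lᵢ+1) = 13×3×11 = 429
triangle coeff Δ(6,1,5) = 1/858
Σ_t [1,1]: t=1:−1/14400 = -1/14400
(3j)²=6/143 [(6 1 5; 0 0 0)], sign=+1
Σ_t [0,0]: t=0:+1/161280 = 1/161280
(3j)²=15/286 [(6 1 5; 4 -1 -3)], sign=+1
⇒ 4πI² = 135/143
I = (+1)√(135/143/(4π)) = 0.27409047

0.274090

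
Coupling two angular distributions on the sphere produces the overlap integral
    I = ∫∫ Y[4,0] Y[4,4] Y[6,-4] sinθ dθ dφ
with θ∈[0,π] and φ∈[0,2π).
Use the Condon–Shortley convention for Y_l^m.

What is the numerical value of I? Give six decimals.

Checks pass: Σm=0; 14 even; l₃=6∈[0,8].
(2·4+1)(2·4+1)(2·6+1) = 1053
Δ: 2! 6! 6! / 15! → 1/1261260
sum: t=0:+1/4608 t=1:−1/1296 t=2:+1/4608 = -7/20736
3j²(4 4 6; 0 0 0) = Δ·Π!·Σ² = 20/1287  (sign -1)
sum: t=2:+1/69120 = 1/69120
3j²(4 4 6; 0 4 -4) = Δ·Π!·Σ² = 4/143  (sign +1)
combine: 4πI² = 1053·20/1287·4/143 = 720/1573
take √, sign -1: I = -0.19085211

-0.190852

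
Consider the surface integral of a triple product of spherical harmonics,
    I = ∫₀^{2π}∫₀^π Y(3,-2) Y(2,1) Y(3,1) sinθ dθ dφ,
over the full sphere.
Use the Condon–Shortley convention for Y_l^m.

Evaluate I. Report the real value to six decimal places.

0.162868

Checks pass: Σm=0; 8 even; l₃=3∈[1,5].
(2·3+1)(2·2+1)(2·3+1) = 245
Δ: 2! 4! 2! / 9! → 1/3780
sum: t=0:+1/24 t=1:−1/4 t=2:+1/24 = -1/6
3j²(3 2 3; 0 0 0) = Δ·Π!·Σ² = 4/105  (sign +1)
sum: t=1:−1/48 t=2:+1/12 = 1/16
3j²(3 2 3; -2 1 1) = Δ·Π!·Σ² = 1/28  (sign +1)
combine: 4πI² = 245·4/105·1/28 = 1/3
take √, sign +1: I = 0.16286750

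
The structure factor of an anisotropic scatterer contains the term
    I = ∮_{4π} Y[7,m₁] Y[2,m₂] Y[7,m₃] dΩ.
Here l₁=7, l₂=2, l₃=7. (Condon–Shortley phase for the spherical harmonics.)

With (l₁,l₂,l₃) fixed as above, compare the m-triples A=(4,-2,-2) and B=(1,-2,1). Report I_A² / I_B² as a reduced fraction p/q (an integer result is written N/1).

275/392

l's match ⇒ only the (l;m) 3-j factors differ between A and B.
A: triangle coeff Δ(7,2,7) = 1/185640; Σ_t [0,0]: t=0:+1/8709120 = 1/8709120; (3j)²=55/3094 [(7 2 7; 4 -2 -2)], sign=-1
B: triangle coeff Δ(7,2,7) = 1/185640; Σ_t [0,0]: t=0:+1/2073600 = 1/2073600; (3j)²=28/1105 [(7 2 7; 1 -2 1)], sign=+1
I_A²/I_B² = (55/3094)/(28/1105) = 275/392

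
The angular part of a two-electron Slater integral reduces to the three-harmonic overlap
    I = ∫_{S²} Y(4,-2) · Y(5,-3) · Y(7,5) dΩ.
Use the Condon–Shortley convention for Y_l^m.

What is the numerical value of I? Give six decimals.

-0.151274

m-sum 0 ✓  L=16 even ✓  1≤7≤9 ✓
Π(2lᵢ+1) = 9×11×15 = 1485
triangle coeff Δ(4,5,7) = 1/6126120
Σ_t [0,2]: t=0:+1/69120 t=1:−1/20736 t=2:+1/69120 = -1/51840
(3j)²=280/21879 [(4 5 7; 0 0 0)], sign=+1
Σ_t [0,2]: t=0:+1/2073600 t=1:−1/604800 t=2:+1/3870720 = -53/58060800
(3j)²=2809/185640 [(4 5 7; -2 -3 5)], sign=-1
⇒ 4πI² = 14045/48841
I = (-1)√(14045/48841/(4π)) = -0.15127378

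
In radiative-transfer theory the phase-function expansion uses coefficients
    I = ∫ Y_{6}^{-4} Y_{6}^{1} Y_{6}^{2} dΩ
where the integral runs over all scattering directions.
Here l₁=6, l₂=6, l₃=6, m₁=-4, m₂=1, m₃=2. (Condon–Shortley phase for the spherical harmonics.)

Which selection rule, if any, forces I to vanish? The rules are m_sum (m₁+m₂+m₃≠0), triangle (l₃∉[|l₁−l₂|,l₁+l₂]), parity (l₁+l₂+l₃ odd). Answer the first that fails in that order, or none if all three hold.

m₁+m₂+m₃ = -4 + 1 + 2 = -1  ✗
triangle: |6−6|=0 ≤ l₃=6 ≤ 6+6=12
parity: l₁+l₂+l₃ = 18 is even

m_sum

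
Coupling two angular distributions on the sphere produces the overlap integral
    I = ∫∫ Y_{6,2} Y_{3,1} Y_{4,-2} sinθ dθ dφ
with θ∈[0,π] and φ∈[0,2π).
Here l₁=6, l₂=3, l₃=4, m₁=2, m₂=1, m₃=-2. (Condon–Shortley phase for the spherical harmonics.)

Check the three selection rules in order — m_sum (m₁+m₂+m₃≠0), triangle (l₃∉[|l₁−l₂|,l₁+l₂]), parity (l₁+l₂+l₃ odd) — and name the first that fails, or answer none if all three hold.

Σmᵢ = 1  ✗
l₃∈[|l₁−l₂|,l₁+l₂]=[3,9], have l₃=4
Σlᵢ = 13 ⇒ odd

m_sum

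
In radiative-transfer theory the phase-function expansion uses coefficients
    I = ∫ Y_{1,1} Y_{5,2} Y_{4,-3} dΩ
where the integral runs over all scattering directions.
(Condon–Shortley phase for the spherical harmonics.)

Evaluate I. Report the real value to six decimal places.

Checks pass: Σm=0; 10 even; l₃=4∈[4,6].
(2·1+1)(2·5+1)(2·4+1) = 297
Δ: 2! 0! 8! / 11! → 1/495
sum: t=1:−1/576 = -1/576
3j²(1 5 4; 0 0 0) = Δ·Π!·Σ² = 5/99  (sign -1)
sum: t=0:+1/10080 = 1/10080
3j²(1 5 4; 1 2 -3) = Δ·Π!·Σ² = 1/165  (sign -1)
combine: 4πI² = 297·5/99·1/165 = 1/11
take √, sign +1: I = 0.08505478

0.085055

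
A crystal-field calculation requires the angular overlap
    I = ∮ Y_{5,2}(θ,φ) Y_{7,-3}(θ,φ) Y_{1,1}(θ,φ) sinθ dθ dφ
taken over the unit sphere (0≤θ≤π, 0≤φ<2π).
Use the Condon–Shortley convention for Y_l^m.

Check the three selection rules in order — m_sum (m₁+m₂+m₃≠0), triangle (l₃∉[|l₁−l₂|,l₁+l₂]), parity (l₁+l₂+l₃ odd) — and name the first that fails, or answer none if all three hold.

azimuthal sum: 2 − 3 + 1 = 0  ✓
2 ≤ 1 ≤ 12 (triangle on l)  ✗
L = 5 + 7 + 1 = 13 (odd)

triangle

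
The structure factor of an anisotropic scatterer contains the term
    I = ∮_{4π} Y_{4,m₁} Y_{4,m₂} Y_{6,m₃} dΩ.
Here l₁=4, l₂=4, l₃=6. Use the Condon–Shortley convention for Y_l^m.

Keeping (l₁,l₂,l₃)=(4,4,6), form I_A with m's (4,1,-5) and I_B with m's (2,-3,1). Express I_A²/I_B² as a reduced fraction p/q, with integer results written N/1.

264/169

l's match ⇒ only the (l;m) 3-j factors differ between A and B.
A: triangle coeff Δ(4,4,6) = 1/1261260; Σ_t [0,0]: t=0:+1/172800 = 1/172800; (3j)²=2/65 [(4 4 6; 4 1 -5)], sign=-1
B: triangle coeff Δ(4,4,6) = 1/1261260; Σ_t [0,1]: t=0:+1/11520 t=1:−1/86400 = 13/172800; (3j)²=13/660 [(4 4 6; 2 -3 1)], sign=-1
I_A²/I_B² = (2/65)/(13/660) = 264/169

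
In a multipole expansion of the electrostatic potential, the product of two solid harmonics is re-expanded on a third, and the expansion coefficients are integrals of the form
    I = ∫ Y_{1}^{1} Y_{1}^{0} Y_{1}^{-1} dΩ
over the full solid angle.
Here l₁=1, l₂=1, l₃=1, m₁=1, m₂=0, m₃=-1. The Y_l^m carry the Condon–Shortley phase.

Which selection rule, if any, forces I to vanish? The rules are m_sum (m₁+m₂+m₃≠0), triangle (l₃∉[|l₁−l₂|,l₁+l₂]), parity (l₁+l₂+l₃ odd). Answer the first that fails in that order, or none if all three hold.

Σmᵢ = 0  ✓
l₃∈[|l₁−l₂|,l₁+l₂]=[0,2], have l₃=1  ✓
Σlᵢ = 3 ⇒ odd  ✗

parity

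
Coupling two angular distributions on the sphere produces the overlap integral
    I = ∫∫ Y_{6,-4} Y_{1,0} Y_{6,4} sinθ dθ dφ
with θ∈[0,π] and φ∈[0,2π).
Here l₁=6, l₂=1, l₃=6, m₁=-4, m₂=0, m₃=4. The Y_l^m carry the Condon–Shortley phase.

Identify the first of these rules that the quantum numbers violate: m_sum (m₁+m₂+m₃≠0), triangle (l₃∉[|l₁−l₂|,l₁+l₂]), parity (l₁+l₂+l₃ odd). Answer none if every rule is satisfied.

parity

azimuthal sum: -4 + 0 + 4 = 0  ✓
5 ≤ 6 ≤ 7 (triangle on l)  ✓
L = 6 + 1 + 6 = 13 (odd)  ✗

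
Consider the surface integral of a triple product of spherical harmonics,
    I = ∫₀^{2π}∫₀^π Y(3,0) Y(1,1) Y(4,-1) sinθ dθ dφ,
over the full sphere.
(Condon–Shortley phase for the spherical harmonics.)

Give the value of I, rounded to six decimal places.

-0.194664

Rules hold: Σm=0, L=8 even, 2≤4≤4.
N = 7·3·9 = 189
Δ = 0!·6!·2!/9! = 1/252
Racah Σ t=0..0: t=0:+1/36 = 1/36
⇒ 3j(3 1 4; 0 0 0)² = 4/63, sgn +1
Racah Σ t=0..0: t=0:+1/72 = 1/72
⇒ 3j(3 1 4; 0 1 -1)² = 5/126, sgn -1
4πI² = N·(3j₀)²·(3jₘ)² = 10/21
I = -1·√(0.47619/4π) = -0.19466390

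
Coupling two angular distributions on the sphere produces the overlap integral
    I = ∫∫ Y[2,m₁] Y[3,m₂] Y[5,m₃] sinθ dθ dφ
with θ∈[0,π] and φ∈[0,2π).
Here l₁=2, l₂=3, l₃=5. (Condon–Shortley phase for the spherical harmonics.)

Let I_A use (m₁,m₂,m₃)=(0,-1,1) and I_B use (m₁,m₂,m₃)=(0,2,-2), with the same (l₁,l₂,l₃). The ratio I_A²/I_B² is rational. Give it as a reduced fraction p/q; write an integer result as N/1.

10/7

Same 2,3,5: normalisation and zero-m 3j drop out of the ratio.
A: Δ: 0! 4! 6! / 11! → 1/2310; sum: t=0:+1/192 = 1/192; 3j²(2 3 5; 0 -1 1) = Δ·Π!·Σ² = 3/77  (sign +1)
B: Δ: 0! 4! 6! / 11! → 1/2310; sum: t=0:+1/480 = 1/480; 3j²(2 3 5; 0 2 -2) = Δ·Π!·Σ² = 3/110  (sign -1)
I_A²/I_B² = (3/77)/(3/110) = 10/7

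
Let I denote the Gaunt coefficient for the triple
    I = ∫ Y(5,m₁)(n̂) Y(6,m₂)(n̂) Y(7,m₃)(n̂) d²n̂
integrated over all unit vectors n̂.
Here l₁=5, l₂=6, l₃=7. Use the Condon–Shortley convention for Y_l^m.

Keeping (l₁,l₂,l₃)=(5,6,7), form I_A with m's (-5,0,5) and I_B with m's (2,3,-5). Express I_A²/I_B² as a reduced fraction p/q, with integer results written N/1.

Same 5,6,7: normalisation and zero-m 3j drop out of the ratio.
A: Δ: 4! 6! 8! / 19! → 1/174594420; sum: t=4:+1/24883200 = 1/24883200; 3j²(5 6 7; -5 0 5) = Δ·Π!·Σ² = 70/4199  (sign +1)
B: Δ: 4! 6! 8! / 19! → 1/174594420; sum: t=1:−1/11612160 t=2:+1/2419200 t=3:−1/6220800 = 29/174182400; 3j²(5 6 7; 2 3 -5) = Δ·Π!·Σ² = 841/83980  (sign +1)
I_A²/I_B² = (70/4199)/(841/83980) = 1400/841

1400/841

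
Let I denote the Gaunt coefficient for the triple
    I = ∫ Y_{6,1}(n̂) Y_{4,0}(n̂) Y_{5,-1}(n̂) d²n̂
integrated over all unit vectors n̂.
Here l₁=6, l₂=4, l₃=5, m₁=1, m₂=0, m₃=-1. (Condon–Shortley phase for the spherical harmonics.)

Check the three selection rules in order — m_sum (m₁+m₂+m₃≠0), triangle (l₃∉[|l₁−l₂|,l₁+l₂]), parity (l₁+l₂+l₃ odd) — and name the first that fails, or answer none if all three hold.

parity

azimuthal sum: 1 + 0 − 1 = 0  ✓
2 ≤ 5 ≤ 10 (triangle on l)  ✓
L = 6 + 4 + 5 = 15 (odd)  ✗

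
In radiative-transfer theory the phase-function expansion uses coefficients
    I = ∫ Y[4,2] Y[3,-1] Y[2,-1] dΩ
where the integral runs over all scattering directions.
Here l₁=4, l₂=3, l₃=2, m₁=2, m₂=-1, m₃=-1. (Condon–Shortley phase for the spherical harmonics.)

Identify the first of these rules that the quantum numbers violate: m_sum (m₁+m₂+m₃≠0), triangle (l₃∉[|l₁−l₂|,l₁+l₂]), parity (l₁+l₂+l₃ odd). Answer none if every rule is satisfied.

parity

m₁+m₂+m₃ = 2 − 1 − 1 = 0  ✓
triangle: |4−3|=1 ≤ l₃=2 ≤ 4+3=7  ✓
parity: l₁+l₂+l₃ = 9 is odd  ✗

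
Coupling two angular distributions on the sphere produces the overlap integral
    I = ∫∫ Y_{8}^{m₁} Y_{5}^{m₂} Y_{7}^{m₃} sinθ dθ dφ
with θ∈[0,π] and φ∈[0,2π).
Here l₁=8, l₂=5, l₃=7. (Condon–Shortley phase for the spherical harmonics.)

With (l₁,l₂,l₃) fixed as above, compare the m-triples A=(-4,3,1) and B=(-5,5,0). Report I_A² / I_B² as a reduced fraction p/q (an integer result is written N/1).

63/130

Shared (l₁,l₂,l₃)=(8,5,7): N and (l;000)² cancel in I_A²/I_B².
A: Δ = 6!·10!·4!/21! = 1/814773960; Racah Σ t=4..6: t=4:+1/92897280 t=5:−1/21772800 t=6:+1/49766400 = -1/66355200; ⇒ 3j(8 5 7; -4 3 1)² = 63/8398, sgn -1
B: Δ = 6!·10!·4!/21! = 1/814773960; Racah Σ t=6..6: t=6:+1/522547200 = 1/522547200; ⇒ 3j(8 5 7; -5 5 0)² = 5/323, sgn -1
I_A²/I_B² = (63/8398)/(5/323) = 63/130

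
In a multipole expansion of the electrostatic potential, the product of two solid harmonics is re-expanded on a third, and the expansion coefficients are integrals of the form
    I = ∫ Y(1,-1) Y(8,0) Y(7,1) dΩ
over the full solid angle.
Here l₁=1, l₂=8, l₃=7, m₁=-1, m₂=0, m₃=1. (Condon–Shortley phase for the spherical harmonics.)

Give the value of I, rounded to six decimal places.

0.161907

m-sum 0 ✓  L=16 even ✓  7≤7≤9 ✓
Π(2lᵢ+1) = 3×17×15 = 765
triangle coeff Δ(1,8,7) = 1/2040
Σ_t [1,1]: t=1:−1/25401600 = -1/25401600
(3j)²=8/255 [(1 8 7; 0 0 0)], sign=+1
Σ_t [2,2]: t=2:+1/58060800 = 1/58060800
(3j)²=7/510 [(1 8 7; -1 0 1)], sign=+1
⇒ 4πI² = 28/85
I = (+1)√(28/85/(4π)) = 0.16190663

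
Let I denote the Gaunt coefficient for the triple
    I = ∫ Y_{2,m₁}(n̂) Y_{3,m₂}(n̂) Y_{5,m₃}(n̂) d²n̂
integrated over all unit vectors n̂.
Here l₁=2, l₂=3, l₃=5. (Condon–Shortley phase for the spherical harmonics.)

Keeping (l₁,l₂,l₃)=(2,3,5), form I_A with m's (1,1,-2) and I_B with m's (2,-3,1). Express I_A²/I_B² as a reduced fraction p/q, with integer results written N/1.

105/1

Shared (l₁,l₂,l₃)=(2,3,5): N and (l;000)² cancel in I_A²/I_B².
A: Δ = 0!·4!·6!/11! = 1/2310; Racah Σ t=0..0: t=0:+1/288 = 1/288; ⇒ 3j(2 3 5; 1 1 -2)² = 1/22, sgn -1
B: Δ = 0!·4!·6!/11! = 1/2310; Racah Σ t=0..0: t=0:+1/17280 = 1/17280; ⇒ 3j(2 3 5; 2 -3 1)² = 1/2310, sgn +1
I_A²/I_B² = (1/22)/(1/2310) = 105/1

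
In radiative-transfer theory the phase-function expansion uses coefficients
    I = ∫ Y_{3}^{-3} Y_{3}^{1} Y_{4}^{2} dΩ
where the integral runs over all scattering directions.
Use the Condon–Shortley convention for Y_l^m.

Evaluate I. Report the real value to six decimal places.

-0.188451

m-sum 0 ✓  L=10 even ✓  0≤4≤6 ✓
Π(2lᵢ+1) = 7×7×9 = 441
triangle coeff Δ(3,3,4) = 1/34650
Σ_t [0,2]: t=0:+1/72 t=1:−1/16 t=2:+1/72 = -5/144
(3j)²=2/77 [(3 3 4; 0 0 0)], sign=-1
Σ_t [2,2]: t=2:+1/192 = 1/192
(3j)²=3/77 [(3 3 4; -3 1 2)], sign=+1
⇒ 4πI² = 54/121
I = (-1)√(54/121/(4π)) = -0.18845135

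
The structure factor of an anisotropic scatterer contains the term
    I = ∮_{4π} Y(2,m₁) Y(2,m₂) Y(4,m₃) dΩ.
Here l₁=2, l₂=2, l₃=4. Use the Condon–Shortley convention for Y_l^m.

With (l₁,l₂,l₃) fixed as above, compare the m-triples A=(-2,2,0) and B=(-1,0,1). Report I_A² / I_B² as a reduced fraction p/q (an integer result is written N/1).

l's match ⇒ only the (l;m) 3-j factors differ between A and B.
A: triangle coeff Δ(2,2,4) = 1/630; Σ_t [0,0]: t=0:+1/576 = 1/576; (3j)²=1/630 [(2 2 4; -2 2 0)], sign=+1
B: triangle coeff Δ(2,2,4) = 1/630; Σ_t [0,0]: t=0:+1/24 = 1/24; (3j)²=1/21 [(2 2 4; -1 0 1)], sign=-1
I_A²/I_B² = (1/630)/(1/21) = 1/30

1/30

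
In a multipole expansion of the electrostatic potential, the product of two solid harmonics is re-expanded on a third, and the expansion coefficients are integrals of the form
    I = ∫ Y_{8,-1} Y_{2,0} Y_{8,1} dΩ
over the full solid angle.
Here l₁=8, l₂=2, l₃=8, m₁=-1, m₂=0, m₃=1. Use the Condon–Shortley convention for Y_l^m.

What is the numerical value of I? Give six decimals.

Checks pass: Σm=0; 18 even; l₃=8∈[6,10].
(2·8+1)(2·2+1)(2·8+1) = 1445
Δ: 2! 14! 2! / 19! → 1/348840
sum: t=0:+1/116121600 t=1:−1/25401600 t=2:+1/116121600 = -1/45158400
3j²(8 2 8; 0 0 0) = Δ·Π!·Σ² = 24/1615  (sign -1)
sum: t=0:+1/174182400 t=1:−1/29030400 t=2:+1/101606400 = -23/1219276800
3j²(8 2 8; -1 0 1) = Δ·Π!·Σ² = 529/38760  (sign +1)
combine: 4πI² = 1445·24/1615·529/38760 = 529/1805
take √, sign -1: I = -0.15271592

-0.152716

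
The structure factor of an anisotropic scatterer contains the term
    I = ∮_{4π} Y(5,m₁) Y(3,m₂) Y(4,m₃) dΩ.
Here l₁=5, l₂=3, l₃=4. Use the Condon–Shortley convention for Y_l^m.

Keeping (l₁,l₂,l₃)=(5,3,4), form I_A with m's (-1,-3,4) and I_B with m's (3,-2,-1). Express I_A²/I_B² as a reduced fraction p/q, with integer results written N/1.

2/1

l's match ⇒ only the (l;m) 3-j factors differ between A and B.
A: triangle coeff Δ(5,3,4) = 1/180180; Σ_t [0,0]: t=0:+1/34560 = 1/34560; (3j)²=1/429 [(5 3 4; -1 -3 4)], sign=+1
B: triangle coeff Δ(5,3,4) = 1/180180; Σ_t [0,1]: t=0:+1/1152 t=1:−1/1440 = 1/5760; (3j)²=1/858 [(5 3 4; 3 -2 -1)], sign=-1
I_A²/I_B² = (1/429)/(1/858) = 2/1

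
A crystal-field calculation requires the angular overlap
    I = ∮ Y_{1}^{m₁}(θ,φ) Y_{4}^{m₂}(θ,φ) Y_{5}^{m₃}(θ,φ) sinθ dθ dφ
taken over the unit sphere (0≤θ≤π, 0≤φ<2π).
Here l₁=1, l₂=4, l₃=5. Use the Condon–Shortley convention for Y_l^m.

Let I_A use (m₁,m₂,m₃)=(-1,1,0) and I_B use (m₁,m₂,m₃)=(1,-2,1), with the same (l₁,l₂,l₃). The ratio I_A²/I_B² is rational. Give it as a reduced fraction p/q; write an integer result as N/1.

5/3

l's match ⇒ only the (l;m) 3-j factors differ between A and B.
A: triangle coeff Δ(1,4,5) = 1/495; Σ_t [0,0]: t=0:+1/1440 = 1/1440; (3j)²=2/99 [(1 4 5; -1 1 0)], sign=-1
B: triangle coeff Δ(1,4,5) = 1/495; Σ_t [0,0]: t=0:+1/2880 = 1/2880; (3j)²=2/165 [(1 4 5; 1 -2 1)], sign=+1
I_A²/I_B² = (2/99)/(2/165) = 5/3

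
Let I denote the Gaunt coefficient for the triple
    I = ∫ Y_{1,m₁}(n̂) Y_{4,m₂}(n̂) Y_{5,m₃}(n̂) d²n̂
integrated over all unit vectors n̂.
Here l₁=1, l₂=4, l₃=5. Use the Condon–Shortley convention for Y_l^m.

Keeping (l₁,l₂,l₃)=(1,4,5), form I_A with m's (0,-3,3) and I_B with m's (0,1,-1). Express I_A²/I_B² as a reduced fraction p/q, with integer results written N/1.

Shared (l₁,l₂,l₃)=(1,4,5): N and (l;000)² cancel in I_A²/I_B².
A: Δ = 0!·2!·8!/11! = 1/495; Racah Σ t=0..0: t=0:+1/5040 = 1/5040; ⇒ 3j(1 4 5; 0 -3 3)² = 16/495, sgn +1
B: Δ = 0!·2!·8!/11! = 1/495; Racah Σ t=0..0: t=0:+1/720 = 1/720; ⇒ 3j(1 4 5; 0 1 -1)² = 8/165, sgn +1
I_A²/I_B² = (16/495)/(8/165) = 2/3

2/3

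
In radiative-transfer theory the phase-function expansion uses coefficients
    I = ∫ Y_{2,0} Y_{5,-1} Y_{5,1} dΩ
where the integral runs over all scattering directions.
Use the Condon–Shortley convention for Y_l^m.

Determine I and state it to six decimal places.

Checks pass: Σm=0; 12 even; l₃=5∈[3,7].
(2·2+1)(2·5+1)(2·5+1) = 605
Δ: 2! 2! 8! / 13! → 1/38610
sum: t=0:+1/2880 t=1:−1/576 t=2:+1/2880 = -1/960
3j²(2 5 5; 0 0 0) = Δ·Π!·Σ² = 10/429  (sign +1)
sum: t=0:+1/2304 t=1:−1/720 t=2:+1/5760 = -1/1280
3j²(2 5 5; 0 -1 1) = Δ·Π!·Σ² = 27/1430  (sign -1)
combine: 4πI² = 605·10/429·27/1430 = 45/169
take √, sign -1: I = -0.14556534

-0.145565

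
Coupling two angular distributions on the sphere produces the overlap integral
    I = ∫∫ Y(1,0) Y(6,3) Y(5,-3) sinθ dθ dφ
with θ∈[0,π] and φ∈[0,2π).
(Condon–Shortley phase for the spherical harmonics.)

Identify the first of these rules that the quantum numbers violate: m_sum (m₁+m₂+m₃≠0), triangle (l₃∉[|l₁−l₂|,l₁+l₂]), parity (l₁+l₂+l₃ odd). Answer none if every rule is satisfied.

Σmᵢ = 0  ✓
l₃∈[|l₁−l₂|,l₁+l₂]=[5,7], have l₃=5  ✓
Σlᵢ = 12 ⇒ even  ✓

none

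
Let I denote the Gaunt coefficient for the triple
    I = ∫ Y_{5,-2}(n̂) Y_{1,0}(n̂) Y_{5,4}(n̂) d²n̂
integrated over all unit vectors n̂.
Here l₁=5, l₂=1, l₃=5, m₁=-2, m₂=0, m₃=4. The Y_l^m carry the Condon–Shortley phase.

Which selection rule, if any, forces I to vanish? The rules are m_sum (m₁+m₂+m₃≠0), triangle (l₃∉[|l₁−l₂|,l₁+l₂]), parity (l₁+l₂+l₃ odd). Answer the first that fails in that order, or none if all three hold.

m_sum

Σmᵢ = 2  ✗
l₃∈[|l₁−l₂|,l₁+l₂]=[4,6], have l₃=5
Σlᵢ = 11 ⇒ odd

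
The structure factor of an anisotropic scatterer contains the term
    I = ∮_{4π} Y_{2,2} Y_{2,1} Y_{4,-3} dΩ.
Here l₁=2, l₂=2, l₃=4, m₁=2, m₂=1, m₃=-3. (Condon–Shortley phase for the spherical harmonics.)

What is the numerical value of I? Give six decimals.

Checks pass: Σm=0; 8 even; l₃=4∈[0,4].
(2·2+1)(2·2+1)(2·4+1) = 225
Δ: 0! 4! 4! / 9! → 1/630
sum: t=0:+1/16 = 1/16
3j²(2 2 4; 0 0 0) = Δ·Π!·Σ² = 2/35  (sign +1)
sum: t=0:+1/144 = 1/144
3j²(2 2 4; 2 1 -3) = Δ·Π!·Σ² = 1/18  (sign -1)
combine: 4πI² = 225·2/35·1/18 = 5/7
take √, sign -1: I = -0.23841361

-0.238414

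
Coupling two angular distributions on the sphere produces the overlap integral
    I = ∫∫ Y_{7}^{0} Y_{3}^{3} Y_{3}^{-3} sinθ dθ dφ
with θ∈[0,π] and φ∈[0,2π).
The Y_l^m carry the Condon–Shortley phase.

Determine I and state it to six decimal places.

0.000000

l₃=3 ∉ [4,10] — triangle fails ⇒ I = 0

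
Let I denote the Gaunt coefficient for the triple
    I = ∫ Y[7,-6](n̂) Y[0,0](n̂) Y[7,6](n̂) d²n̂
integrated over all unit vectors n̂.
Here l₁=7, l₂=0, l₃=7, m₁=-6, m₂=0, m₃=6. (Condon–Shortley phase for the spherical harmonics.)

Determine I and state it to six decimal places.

Checks pass: Σm=0; 14 even; l₃=7∈[7,7].
(2·7+1)(2·0+1)(2·7+1) = 225
Δ: 0! 14! 0! / 15! → 1/15
sum: t=0:+1/25401600 = 1/25401600
3j²(7 0 7; 0 0 0) = Δ·Π!·Σ² = 1/15  (sign -1)
sum: t=0:+1/6227020800 = 1/6227020800
3j²(7 0 7; -6 0 6) = Δ·Π!·Σ² = 1/15  (sign -1)
combine: 4πI² = 225·1/15·1/15 = 1/1
take √, sign +1: I = 0.28209479

0.282095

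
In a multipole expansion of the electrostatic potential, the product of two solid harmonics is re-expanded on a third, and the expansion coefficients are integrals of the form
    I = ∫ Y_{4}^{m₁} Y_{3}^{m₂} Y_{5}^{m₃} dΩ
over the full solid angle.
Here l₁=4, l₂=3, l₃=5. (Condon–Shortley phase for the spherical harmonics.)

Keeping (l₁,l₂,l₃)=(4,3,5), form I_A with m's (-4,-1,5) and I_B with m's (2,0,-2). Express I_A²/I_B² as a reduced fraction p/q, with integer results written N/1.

70/1

l's match ⇒ only the (l;m) 3-j factors differ between A and B.
A: triangle coeff Δ(4,3,5) = 1/180180; Σ_t [2,2]: t=2:+1/34560 = 1/34560; (3j)²=14/429 [(4 3 5; -4 -1 5)], sign=+1
B: triangle coeff Δ(4,3,5) = 1/180180; Σ_t [0,2]: t=0:+1/576 t=1:−1/480 t=2:+1/8640 = -1/4320; (3j)²=1/2145 [(4 3 5; 2 0 -2)], sign=+1
I_A²/I_B² = (14/429)/(1/2145) = 70/1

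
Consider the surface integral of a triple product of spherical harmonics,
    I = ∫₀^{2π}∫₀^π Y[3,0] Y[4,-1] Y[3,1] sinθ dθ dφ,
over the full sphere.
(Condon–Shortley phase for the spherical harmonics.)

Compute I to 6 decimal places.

-0.099323

Rules hold: Σm=0, L=10 even, 1≤3≤7.
N = 7·9·7 = 441
Δ = 4!·2!·4!/11! = 1/34650
Racah Σ t=1..3: t=1:−1/72 t=2:+1/16 t=3:−1/72 = 5/144
⇒ 3j(3 4 3; 0 0 0)² = 2/77, sgn -1
Racah Σ t=1..3: t=1:−1/48 t=2:+1/24 t=3:−1/288 = 5/288
⇒ 3j(3 4 3; 0 -1 1)² = 5/462, sgn +1
4πI² = N·(3j₀)²·(3jₘ)² = 15/121
I = -1·√(0.123967/4π) = -0.09932258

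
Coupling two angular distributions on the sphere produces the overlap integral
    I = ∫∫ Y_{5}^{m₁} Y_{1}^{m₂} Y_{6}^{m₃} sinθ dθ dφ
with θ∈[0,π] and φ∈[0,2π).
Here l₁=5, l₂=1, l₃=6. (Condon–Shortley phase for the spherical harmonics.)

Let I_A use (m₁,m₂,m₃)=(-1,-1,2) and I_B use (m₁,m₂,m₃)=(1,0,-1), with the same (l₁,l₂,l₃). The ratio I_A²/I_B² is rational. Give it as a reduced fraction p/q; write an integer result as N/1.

Shared (l₁,l₂,l₃)=(5,1,6): N and (l;000)² cancel in I_A²/I_B².
A: Δ = 0!·10!·2!/13! = 1/858; Racah Σ t=0..0: t=0:+1/34560 = 1/34560; ⇒ 3j(5 1 6; -1 -1 2)² = 14/429, sgn +1
B: Δ = 0!·10!·2!/13! = 1/858; Racah Σ t=0..0: t=0:+1/17280 = 1/17280; ⇒ 3j(5 1 6; 1 0 -1)² = 35/858, sgn -1
I_A²/I_B² = (14/429)/(35/858) = 4/5

4/5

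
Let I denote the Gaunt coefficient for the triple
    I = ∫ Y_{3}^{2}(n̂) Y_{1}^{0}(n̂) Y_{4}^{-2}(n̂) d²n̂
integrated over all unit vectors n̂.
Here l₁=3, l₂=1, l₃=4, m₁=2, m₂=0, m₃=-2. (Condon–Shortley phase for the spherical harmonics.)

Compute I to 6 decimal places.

0.213244

Rules hold: Σm=0, L=8 even, 2≤4≤4.
N = 7·3·9 = 189
Δ = 0!·6!·2!/9! = 1/252
Racah Σ t=0..0: t=0:+1/36 = 1/36
⇒ 3j(3 1 4; 0 0 0)² = 4/63, sgn +1
Racah Σ t=0..0: t=0:+1/120 = 1/120
⇒ 3j(3 1 4; 2 0 -2)² = 1/21, sgn +1
4πI² = N·(3j₀)²·(3jₘ)² = 4/7
I = +1·√(0.571429/4π) = 0.21324362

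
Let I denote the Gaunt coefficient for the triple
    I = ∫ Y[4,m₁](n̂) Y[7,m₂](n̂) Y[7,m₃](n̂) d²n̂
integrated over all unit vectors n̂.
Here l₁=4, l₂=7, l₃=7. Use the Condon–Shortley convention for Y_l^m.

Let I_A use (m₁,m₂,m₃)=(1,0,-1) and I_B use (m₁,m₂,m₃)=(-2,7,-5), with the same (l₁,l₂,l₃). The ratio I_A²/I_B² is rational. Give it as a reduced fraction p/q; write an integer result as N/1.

Shared (l₁,l₂,l₃)=(4,7,7): N and (l;000)² cancel in I_A²/I_B².
A: Δ = 4!·4!·10!/19! = 1/58198140; Racah Σ t=0..3: t=0:+1/4354560 t=1:−1/414720 t=2:+1/345600 t=3:−1/2488320 = 1/3225600; ⇒ 3j(4 7 7; 1 0 -1)² = 81/92378, sgn +1
B: Δ = 4!·4!·10!/19! = 1/58198140; Racah Σ t=4..4: t=4:+1/348364800 = 1/348364800; ⇒ 3j(4 7 7; -2 7 -5)² = 11/646, sgn +1
I_A²/I_B² = (81/92378)/(11/646) = 81/1573

81/1573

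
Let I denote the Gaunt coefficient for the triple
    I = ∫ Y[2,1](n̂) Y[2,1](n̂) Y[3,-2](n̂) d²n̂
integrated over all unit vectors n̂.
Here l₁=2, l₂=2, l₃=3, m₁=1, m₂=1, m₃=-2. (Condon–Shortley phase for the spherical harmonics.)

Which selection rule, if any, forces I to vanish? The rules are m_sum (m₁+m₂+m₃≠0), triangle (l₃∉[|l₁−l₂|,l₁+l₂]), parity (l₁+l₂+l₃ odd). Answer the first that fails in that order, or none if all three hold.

azimuthal sum: 1 + 1 − 2 = 0  ✓
0 ≤ 3 ≤ 4 (triangle on l)  ✓
L = 2 + 2 + 3 = 7 (odd)  ✗

parity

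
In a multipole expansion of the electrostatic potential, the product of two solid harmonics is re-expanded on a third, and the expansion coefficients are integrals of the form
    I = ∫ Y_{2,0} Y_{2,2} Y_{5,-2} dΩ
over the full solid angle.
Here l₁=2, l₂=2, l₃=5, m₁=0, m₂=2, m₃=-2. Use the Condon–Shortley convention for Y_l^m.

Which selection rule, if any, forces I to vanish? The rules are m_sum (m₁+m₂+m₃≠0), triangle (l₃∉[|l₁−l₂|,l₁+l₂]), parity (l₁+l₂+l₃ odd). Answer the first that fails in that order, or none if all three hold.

triangle

m₁+m₂+m₃ = 0 + 2 − 2 = 0  ✓
triangle: |2−2|=0 ≤ l₃=5 ≤ 2+2=4  ✗
parity: l₁+l₂+l₃ = 9 is odd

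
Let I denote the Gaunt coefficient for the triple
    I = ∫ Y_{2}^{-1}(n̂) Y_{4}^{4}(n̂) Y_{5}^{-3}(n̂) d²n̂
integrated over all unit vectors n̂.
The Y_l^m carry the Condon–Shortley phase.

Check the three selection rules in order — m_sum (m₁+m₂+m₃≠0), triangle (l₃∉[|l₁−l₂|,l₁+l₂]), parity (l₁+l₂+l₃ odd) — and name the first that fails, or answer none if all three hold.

m₁+m₂+m₃ = -1 + 4 − 3 = 0  ✓
triangle: |2−4|=2 ≤ l₃=5 ≤ 2+4=6  ✓
parity: l₁+l₂+l₃ = 11 is odd  ✗

parity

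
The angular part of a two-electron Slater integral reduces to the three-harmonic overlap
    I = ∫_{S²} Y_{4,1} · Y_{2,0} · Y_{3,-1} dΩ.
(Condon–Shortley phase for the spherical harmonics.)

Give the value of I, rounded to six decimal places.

0.000000

Σlᵢ=9 odd — θ-integrand is odd under cosθ→−cosθ; I=0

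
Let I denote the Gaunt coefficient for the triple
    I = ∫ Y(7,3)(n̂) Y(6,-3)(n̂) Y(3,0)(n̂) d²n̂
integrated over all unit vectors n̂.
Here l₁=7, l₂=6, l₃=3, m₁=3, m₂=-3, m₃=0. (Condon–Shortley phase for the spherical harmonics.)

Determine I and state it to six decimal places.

m-sum 0 ✓  L=16 even ✓  1≤3≤13 ✓
Π(2lᵢ+1) = 15×13×7 = 1365
triangle coeff Δ(7,6,3) = 1/2042040
Σ_t [4,6]: t=4:+1/207360 t=5:−1/57600 t=6:+1/207360 = -1/129600
(3j)²=168/12155 [(7 6 3; 0 0 0)], sign=+1
Σ_t [1,3]: t=1:−1/4354560 t=2:+1/322560 t=3:−1/362880 = 1/8709120
(3j)²=3/68068 [(7 6 3; 3 -3 0)], sign=-1
⇒ 4πI² = 378/454597
I = (-1)√(378/454597/(4π)) = -0.00813444

-0.008134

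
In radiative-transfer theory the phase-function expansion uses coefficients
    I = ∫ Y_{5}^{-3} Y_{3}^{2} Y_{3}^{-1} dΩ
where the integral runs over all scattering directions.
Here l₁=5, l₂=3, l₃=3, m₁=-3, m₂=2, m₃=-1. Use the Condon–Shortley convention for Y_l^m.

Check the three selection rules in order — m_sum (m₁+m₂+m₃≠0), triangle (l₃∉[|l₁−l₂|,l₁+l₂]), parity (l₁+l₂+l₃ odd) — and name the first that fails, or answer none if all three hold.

azimuthal sum: -3 + 2 − 1 = -2  ✗
2 ≤ 3 ≤ 8 (triangle on l)
L = 5 + 3 + 3 = 11 (odd)

m_sum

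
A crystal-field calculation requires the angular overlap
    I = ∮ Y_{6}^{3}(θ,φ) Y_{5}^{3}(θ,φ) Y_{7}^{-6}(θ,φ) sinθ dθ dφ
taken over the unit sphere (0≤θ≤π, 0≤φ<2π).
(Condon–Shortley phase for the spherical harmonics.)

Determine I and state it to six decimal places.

Rules hold: Σm=0, L=18 even, 1≤7≤11.
N = 13·11·15 = 2145
Δ = 4!·8!·6!/19! = 1/174594420
Racah Σ t=0..4: t=0:+1/4147200 t=1:−1/207360 t=2:+1/82944 t=3:−1/207360 t=4:+1/4147200 = 1/345600
⇒ 3j(6 5 7; 0 0 0)² = 420/46189, sgn -1
Racah Σ t=2..3: t=2:+1/14515200 t=3:−1/29030400 = 1/29030400
⇒ 3j(6 5 7; 3 3 -6)² = 12/1615, sgn -1
4πI² = N·(3j₀)²·(3jₘ)² = 15120/104329
I = +1·√(0.144926/4π) = 0.10739114

0.107391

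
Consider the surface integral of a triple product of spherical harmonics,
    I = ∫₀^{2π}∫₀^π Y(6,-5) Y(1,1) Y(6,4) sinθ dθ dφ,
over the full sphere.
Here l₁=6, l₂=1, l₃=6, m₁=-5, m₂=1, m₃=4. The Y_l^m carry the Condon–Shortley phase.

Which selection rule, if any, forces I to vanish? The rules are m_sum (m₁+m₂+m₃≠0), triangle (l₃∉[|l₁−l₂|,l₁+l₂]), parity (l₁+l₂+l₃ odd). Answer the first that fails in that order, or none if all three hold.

parity

Σmᵢ = 0  ✓
l₃∈[|l₁−l₂|,l₁+l₂]=[5,7], have l₃=6  ✓
Σlᵢ = 13 ⇒ odd  ✗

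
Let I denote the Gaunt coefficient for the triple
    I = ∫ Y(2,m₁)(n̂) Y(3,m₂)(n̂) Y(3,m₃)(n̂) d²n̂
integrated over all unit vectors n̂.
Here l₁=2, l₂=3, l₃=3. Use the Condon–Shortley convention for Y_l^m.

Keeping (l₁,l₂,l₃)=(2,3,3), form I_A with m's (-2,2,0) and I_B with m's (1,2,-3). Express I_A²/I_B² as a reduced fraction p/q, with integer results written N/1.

Shared (l₁,l₂,l₃)=(2,3,3): N and (l;000)² cancel in I_A²/I_B².
A: Δ = 2!·2!·4!/9! = 1/3780; Racah Σ t=2..2: t=2:+1/24 = 1/24; ⇒ 3j(2 3 3; -2 2 0)² = 1/21, sgn -1
B: Δ = 2!·2!·4!/9! = 1/3780; Racah Σ t=1..1: t=1:−1/48 = -1/48; ⇒ 3j(2 3 3; 1 2 -3)² = 5/84, sgn -1
I_A²/I_B² = (1/21)/(5/84) = 4/5

4/5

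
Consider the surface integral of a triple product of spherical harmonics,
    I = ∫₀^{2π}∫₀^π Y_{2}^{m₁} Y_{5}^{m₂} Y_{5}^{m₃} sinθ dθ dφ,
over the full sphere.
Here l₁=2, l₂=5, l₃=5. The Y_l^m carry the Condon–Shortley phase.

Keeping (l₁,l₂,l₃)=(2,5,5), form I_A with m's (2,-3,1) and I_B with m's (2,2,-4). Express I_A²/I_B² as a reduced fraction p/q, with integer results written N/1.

14/9

l's match ⇒ only the (l;m) 3-j factors differ between A and B.
A: triangle coeff Δ(2,5,5) = 1/38610; Σ_t [0,0]: t=0:+1/5760 = 1/5760; (3j)²=56/2145 [(2 5 5; 2 -3 1)], sign=+1
B: triangle coeff Δ(2,5,5) = 1/38610; Σ_t [0,0]: t=0:+1/20160 = 1/20160; (3j)²=12/715 [(2 5 5; 2 2 -4)], sign=-1
I_A²/I_B² = (56/2145)/(12/715) = 14/9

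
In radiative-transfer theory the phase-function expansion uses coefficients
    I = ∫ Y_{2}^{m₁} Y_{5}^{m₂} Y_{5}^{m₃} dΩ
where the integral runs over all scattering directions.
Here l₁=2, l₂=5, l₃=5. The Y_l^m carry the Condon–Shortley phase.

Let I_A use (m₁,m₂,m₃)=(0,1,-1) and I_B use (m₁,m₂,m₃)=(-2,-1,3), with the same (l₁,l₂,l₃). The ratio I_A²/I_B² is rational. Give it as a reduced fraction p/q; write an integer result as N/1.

81/112

Shared (l₁,l₂,l₃)=(2,5,5): N and (l;000)² cancel in I_A²/I_B².
A: Δ = 2!·2!·8!/13! = 1/38610; Racah Σ t=0..2: t=0:+1/5760 t=1:−1/720 t=2:+1/2304 = -1/1280; ⇒ 3j(2 5 5; 0 1 -1)² = 27/1430, sgn -1
B: Δ = 2!·2!·8!/13! = 1/38610; Racah Σ t=2..2: t=2:+1/5760 = 1/5760; ⇒ 3j(2 5 5; -2 -1 3)² = 56/2145, sgn +1
I_A²/I_B² = (27/1430)/(56/2145) = 81/112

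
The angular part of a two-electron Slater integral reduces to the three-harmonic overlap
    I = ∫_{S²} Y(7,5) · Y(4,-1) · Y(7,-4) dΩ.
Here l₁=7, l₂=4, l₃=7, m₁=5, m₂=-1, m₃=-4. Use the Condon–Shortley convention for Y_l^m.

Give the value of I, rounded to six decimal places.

-0.036504

m-sum 0 ✓  L=18 even ✓  3≤7≤11 ✓
Π(2lᵢ+1) = 15×9×15 = 2025
triangle coeff Δ(7,4,7) = 1/58198140
Σ_t [0,4]: t=0:+1/17418240 t=1:−1/622080 t=2:+1/230400 t=3:−1/622080 t=4:+1/17418240 = 1/806400
(3j)²=2268/230945 [(7 4 7; 0 0 0)], sign=-1
Σ_t [0,2]: t=0:+1/11612160 t=1:−1/8709120 t=2:+1/87091200 = -1/58060800
(3j)²=99/117572 [(7 4 7; 5 -1 -4)], sign=+1
⇒ 4πI² = 295245/17631601
I = (-1)√(295245/17631601/(4π)) = -0.03650400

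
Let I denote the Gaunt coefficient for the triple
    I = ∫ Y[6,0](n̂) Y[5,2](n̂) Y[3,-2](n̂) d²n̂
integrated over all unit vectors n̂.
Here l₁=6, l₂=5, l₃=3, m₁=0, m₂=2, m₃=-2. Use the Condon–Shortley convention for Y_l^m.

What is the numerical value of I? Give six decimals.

Checks pass: Σm=0; 14 even; l₃=3∈[1,11].
(2·6+1)(2·5+1)(2·3+1) = 1001
Δ: 8! 4! 2! / 15! → 1/675675
sum: t=3:−1/8640 t=4:+1/2304 t=5:−1/8640 = 7/34560
3j²(6 5 3; 0 0 0) = Δ·Π!·Σ² = 7/429  (sign -1)
sum: t=5:−1/8640 t=6:+1/34560 = -1/11520
3j²(6 5 3; 0 2 -2) = Δ·Π!·Σ² = 3/143  (sign +1)
combine: 4πI² = 1001·7/429·3/143 = 49/143
take √, sign -1: I = -0.16512966

-0.165130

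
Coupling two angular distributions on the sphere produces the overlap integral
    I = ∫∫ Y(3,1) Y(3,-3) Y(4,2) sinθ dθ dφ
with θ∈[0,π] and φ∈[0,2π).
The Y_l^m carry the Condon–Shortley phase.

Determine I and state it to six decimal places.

Checks pass: Σm=0; 10 even; l₃=4∈[0,6].
(2·3+1)(2·3+1)(2·4+1) = 441
Δ: 2! 4! 4! / 11! → 1/34650
sum: t=0:+1/72 t=1:−1/16 t=2:+1/72 = -5/144
3j²(3 3 4; 0 0 0) = Δ·Π!·Σ² = 2/77  (sign -1)
sum: t=0:+1/192 = 1/192
3j²(3 3 4; 1 -3 2) = Δ·Π!·Σ² = 3/77  (sign +1)
combine: 4πI² = 441·2/77·3/77 = 54/121
take √, sign -1: I = -0.18845135

-0.188451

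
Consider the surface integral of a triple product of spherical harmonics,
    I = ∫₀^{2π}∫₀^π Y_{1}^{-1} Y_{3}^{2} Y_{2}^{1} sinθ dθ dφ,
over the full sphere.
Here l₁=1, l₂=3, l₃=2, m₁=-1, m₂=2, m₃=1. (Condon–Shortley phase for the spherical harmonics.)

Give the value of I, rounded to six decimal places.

0.000000

-1 + 2 + 1 = 2 ≠ 0: azimuthal integral kills it; I = 0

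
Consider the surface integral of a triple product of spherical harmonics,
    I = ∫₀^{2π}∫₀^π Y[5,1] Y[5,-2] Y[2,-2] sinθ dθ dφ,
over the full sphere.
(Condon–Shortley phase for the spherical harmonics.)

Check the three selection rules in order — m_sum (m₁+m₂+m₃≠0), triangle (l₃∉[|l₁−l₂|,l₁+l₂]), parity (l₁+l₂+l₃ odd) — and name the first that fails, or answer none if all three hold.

m_sum

Σmᵢ = -3  ✗
l₃∈[|l₁−l₂|,l₁+l₂]=[0,10], have l₃=2
Σlᵢ = 12 ⇒ even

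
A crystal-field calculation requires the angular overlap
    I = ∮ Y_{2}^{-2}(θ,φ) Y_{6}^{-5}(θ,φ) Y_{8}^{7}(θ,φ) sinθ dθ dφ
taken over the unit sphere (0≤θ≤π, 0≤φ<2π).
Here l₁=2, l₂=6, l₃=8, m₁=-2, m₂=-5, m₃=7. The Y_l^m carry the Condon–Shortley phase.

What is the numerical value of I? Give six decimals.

Checks pass: Σm=0; 16 even; l₃=8∈[4,8].
(2·2+1)(2·6+1)(2·8+1) = 1105
Δ: 0! 4! 12! / 17! → 1/30940
sum: t=0:+1/2073600 = 1/2073600
3j²(2 6 8; 0 0 0) = Δ·Π!·Σ² = 28/1105  (sign +1)
sum: t=0:+1/958003200 = 1/958003200
3j²(2 6 8; -2 -5 7) = Δ·Π!·Σ² = 3/68  (sign -1)
combine: 4πI² = 1105·28/1105·3/68 = 21/17
take √, sign -1: I = -0.31353083

-0.313531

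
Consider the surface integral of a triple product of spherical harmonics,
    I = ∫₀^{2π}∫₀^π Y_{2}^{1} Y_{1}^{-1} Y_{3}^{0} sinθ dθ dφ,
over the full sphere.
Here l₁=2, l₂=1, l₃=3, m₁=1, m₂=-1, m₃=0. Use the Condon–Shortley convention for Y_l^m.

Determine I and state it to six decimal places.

Rules hold: Σm=0, L=6 even, 1≤3≤3.
N = 5·3·7 = 105
Δ = 0!·4!·2!/7! = 1/105
Racah Σ t=0..0: t=0:+1/4 = 1/4
⇒ 3j(2 1 3; 0 0 0)² = 3/35, sgn -1
Racah Σ t=0..0: t=0:+1/12 = 1/12
⇒ 3j(2 1 3; 1 -1 0)² = 1/35, sgn -1
4πI² = N·(3j₀)²·(3jₘ)² = 9/35
I = +1·√(0.257143/4π) = 0.14304817

0.143048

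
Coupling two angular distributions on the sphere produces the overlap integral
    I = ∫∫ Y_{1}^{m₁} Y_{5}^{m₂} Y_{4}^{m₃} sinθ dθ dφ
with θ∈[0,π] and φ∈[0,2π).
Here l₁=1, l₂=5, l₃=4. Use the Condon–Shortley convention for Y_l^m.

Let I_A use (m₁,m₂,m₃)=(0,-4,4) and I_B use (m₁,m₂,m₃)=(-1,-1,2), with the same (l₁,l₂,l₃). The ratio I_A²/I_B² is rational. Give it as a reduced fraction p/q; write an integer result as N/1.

Same 1,5,4: normalisation and zero-m 3j drop out of the ratio.
A: Δ: 2! 0! 8! / 11! → 1/495; sum: t=1:−1/40320 = -1/40320; 3j²(1 5 4; 0 -4 4) = Δ·Π!·Σ² = 1/55  (sign -1)
B: Δ: 2! 0! 8! / 11! → 1/495; sum: t=2:+1/2880 = 1/2880; 3j²(1 5 4; -1 -1 2) = Δ·Π!·Σ² = 2/165  (sign +1)
I_A²/I_B² = (1/55)/(2/165) = 3/2

3/2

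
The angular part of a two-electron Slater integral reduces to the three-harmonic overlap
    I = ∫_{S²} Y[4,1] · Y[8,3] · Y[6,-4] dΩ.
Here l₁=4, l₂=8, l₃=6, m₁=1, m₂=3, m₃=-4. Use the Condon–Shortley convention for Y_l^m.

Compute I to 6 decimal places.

0.158035

m-sum 0 ✓  L=18 even ✓  4≤6≤12 ✓
Π(2lᵢ+1) = 9×17×13 = 1989
triangle coeff Δ(4,8,6) = 1/23279256
Σ_t [2,4]: t=2:+1/1658880 t=3:−1/518400 t=4:+1/1658880 = -1/1382400
(3j)²=504/46189 [(4 8 6; 0 0 0)], sign=-1
Σ_t [1,3]: t=1:−1/870912000 t=2:+1/17418240 t=3:−1/5806080 = -101/870912000
(3j)²=10201/705432 [(4 8 6; 1 3 -4)], sign=-1
⇒ 4πI² = 275427/877591
I = (+1)√(275427/877591/(4π)) = 0.15803462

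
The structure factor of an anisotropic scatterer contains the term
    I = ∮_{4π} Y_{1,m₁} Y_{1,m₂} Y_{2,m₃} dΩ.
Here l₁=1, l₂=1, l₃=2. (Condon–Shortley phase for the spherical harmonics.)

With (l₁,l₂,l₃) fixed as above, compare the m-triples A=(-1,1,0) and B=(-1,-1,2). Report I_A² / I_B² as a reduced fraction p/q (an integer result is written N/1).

Same 1,1,2: normalisation and zero-m 3j drop out of the ratio.
A: Δ: 0! 2! 2! / 5! → 1/30; sum: t=0:+1/4 = 1/4; 3j²(1 1 2; -1 1 0) = Δ·Π!·Σ² = 1/30  (sign +1)
B: Δ: 0! 2! 2! / 5! → 1/30; sum: t=0:+1/4 = 1/4; 3j²(1 1 2; -1 -1 2) = Δ·Π!·Σ² = 1/5  (sign +1)
I_A²/I_B² = (1/30)/(1/5) = 1/6

1/6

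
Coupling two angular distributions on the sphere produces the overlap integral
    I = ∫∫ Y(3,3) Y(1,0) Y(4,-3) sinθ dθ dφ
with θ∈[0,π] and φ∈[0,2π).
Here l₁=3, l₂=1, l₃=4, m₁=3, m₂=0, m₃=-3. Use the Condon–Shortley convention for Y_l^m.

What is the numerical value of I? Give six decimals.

-0.162868

Checks pass: Σm=0; 8 even; l₃=4∈[2,4].
(2·3+1)(2·1+1)(2·4+1) = 189
Δ: 0! 6! 2! / 9! → 1/252
sum: t=0:+1/36 = 1/36
3j²(3 1 4; 0 0 0) = Δ·Π!·Σ² = 4/63  (sign +1)
sum: t=0:+1/720 = 1/720
3j²(3 1 4; 3 0 -3) = Δ·Π!·Σ² = 1/36  (sign -1)
combine: 4πI² = 189·4/63·1/36 = 1/3
take √, sign -1: I = -0.16286750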